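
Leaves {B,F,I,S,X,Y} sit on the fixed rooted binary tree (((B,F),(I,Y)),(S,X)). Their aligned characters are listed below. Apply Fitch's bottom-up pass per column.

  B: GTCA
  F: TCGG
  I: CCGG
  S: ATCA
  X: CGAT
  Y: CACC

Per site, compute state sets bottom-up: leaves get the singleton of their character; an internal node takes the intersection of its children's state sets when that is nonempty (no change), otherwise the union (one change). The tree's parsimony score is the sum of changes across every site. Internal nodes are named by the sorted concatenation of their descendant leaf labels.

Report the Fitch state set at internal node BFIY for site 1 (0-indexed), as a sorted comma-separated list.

C

site 0, node BF: B={G} ∪ F={T} → {G,T} (+1)
site 0, node IY: I={C} ∩ Y={C} → {C} (+0)
site 0, node BFIY: BF={G,T} ∪ IY={C} → {C,G,T} (+1)
site 0, node SX: S={A} ∪ X={C} → {A,C} (+1)
site 0, node BFISXY: BFIY={C,G,T} ∩ SX={A,C} → {C} (+0)
site 1, node BF: B={T} ∪ F={C} → {C,T} (+1)
site 1, node IY: I={C} ∪ Y={A} → {A,C} (+1)
site 1, node BFIY: BF={C,T} ∩ IY={A,C} → {C} (+0)
site 1, node SX: S={T} ∪ X={G} → {G,T} (+1)
site 1, node BFISXY: BFIY={C} ∪ SX={G,T} → {C,G,T} (+1)
site 2, node BF: B={C} ∪ F={G} → {C,G} (+1)
site 2, node IY: I={G} ∪ Y={C} → {C,G} (+1)
site 2, node BFIY: BF={C,G} ∩ IY={C,G} → {C,G} (+0)
site 2, node SX: S={C} ∪ X={A} → {A,C} (+1)
site 2, node BFISXY: BFIY={C,G} ∩ SX={A,C} → {C} (+0)
site 3, node BF: B={A} ∪ F={G} → {A,G} (+1)
site 3, node IY: I={G} ∪ Y={C} → {C,G} (+1)
site 3, node BFIY: BF={A,G} ∩ IY={C,G} → {G} (+0)
site 3, node SX: S={A} ∪ X={T} → {A,T} (+1)
site 3, node BFISXY: BFIY={G} ∪ SX={A,T} → {A,G,T} (+1)
per-site changes: [3, 4, 3, 4]; total = 14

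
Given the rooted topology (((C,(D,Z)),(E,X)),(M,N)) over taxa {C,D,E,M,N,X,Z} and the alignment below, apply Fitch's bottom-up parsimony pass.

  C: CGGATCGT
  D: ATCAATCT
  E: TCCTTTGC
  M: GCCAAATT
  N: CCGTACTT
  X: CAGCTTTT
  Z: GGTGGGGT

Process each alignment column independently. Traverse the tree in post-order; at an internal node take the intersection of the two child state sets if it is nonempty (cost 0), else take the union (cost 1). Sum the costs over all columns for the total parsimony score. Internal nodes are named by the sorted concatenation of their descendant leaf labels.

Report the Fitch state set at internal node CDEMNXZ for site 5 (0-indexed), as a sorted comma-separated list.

[col 0] DZ: children D:{A}, Z:{G} ∪→ {A,G}; cost 1
[col 0] CDZ: children C:{C}, DZ:{A,G} ∪→ {A,C,G}; cost 1
[col 0] EX: children E:{T}, X:{C} ∪→ {C,T}; cost 1
[col 0] CDEXZ: children CDZ:{A,C,G}, EX:{C,T} ∩→ {C}; cost 0
[col 0] MN: children M:{G}, N:{C} ∪→ {C,G}; cost 1
[col 0] CDEMNXZ: children CDEXZ:{C}, MN:{C,G} ∩→ {C}; cost 0
[col 1] DZ: children D:{T}, Z:{G} ∪→ {G,T}; cost 1
[col 1] CDZ: children C:{G}, DZ:{G,T} ∩→ {G}; cost 0
[col 1] EX: children E:{C}, X:{A} ∪→ {A,C}; cost 1
[col 1] CDEXZ: children CDZ:{G}, EX:{A,C} ∪→ {A,C,G}; cost 1
[col 1] MN: children M:{C}, N:{C} ∩→ {C}; cost 0
[col 1] CDEMNXZ: children CDEXZ:{A,C,G}, MN:{C} ∩→ {C}; cost 0
[col 2] DZ: children D:{C}, Z:{T} ∪→ {C,T}; cost 1
[col 2] CDZ: children C:{G}, DZ:{C,T} ∪→ {C,G,T}; cost 1
[col 2] EX: children E:{C}, X:{G} ∪→ {C,G}; cost 1
[col 2] CDEXZ: children CDZ:{C,G,T}, EX:{C,G} ∩→ {C,G}; cost 0
[col 2] MN: children M:{C}, N:{G} ∪→ {C,G}; cost 1
[col 2] CDEMNXZ: children CDEXZ:{C,G}, MN:{C,G} ∩→ {C,G}; cost 0
[col 3] DZ: children D:{A}, Z:{G} ∪→ {A,G}; cost 1
[col 3] CDZ: children C:{A}, DZ:{A,G} ∩→ {A}; cost 0
[col 3] EX: children E:{T}, X:{C} ∪→ {C,T}; cost 1
[col 3] CDEXZ: children CDZ:{A}, EX:{C,T} ∪→ {A,C,T}; cost 1
[col 3] MN: children M:{A}, N:{T} ∪→ {A,T}; cost 1
[col 3] CDEMNXZ: children CDEXZ:{A,C,T}, MN:{A,T} ∩→ {A,T}; cost 0
[col 4] DZ: children D:{A}, Z:{G} ∪→ {A,G}; cost 1
[col 4] CDZ: children C:{T}, DZ:{A,G} ∪→ {A,G,T}; cost 1
[col 4] EX: children E:{T}, X:{T} ∩→ {T}; cost 0
[col 4] CDEXZ: children CDZ:{A,G,T}, EX:{T} ∩→ {T}; cost 0
[col 4] MN: children M:{A}, N:{A} ∩→ {A}; cost 0
[col 4] CDEMNXZ: children CDEXZ:{T}, MN:{A} ∪→ {A,T}; cost 1
[col 5] DZ: children D:{T}, Z:{G} ∪→ {G,T}; cost 1
[col 5] CDZ: children C:{C}, DZ:{G,T} ∪→ {C,G,T}; cost 1
[col 5] EX: children E:{T}, X:{T} ∩→ {T}; cost 0
[col 5] CDEXZ: children CDZ:{C,G,T}, EX:{T} ∩→ {T}; cost 0
[col 5] MN: children M:{A}, N:{C} ∪→ {A,C}; cost 1
[col 5] CDEMNXZ: children CDEXZ:{T}, MN:{A,C} ∪→ {A,C,T}; cost 1
[col 6] DZ: children D:{C}, Z:{G} ∪→ {C,G}; cost 1
[col 6] CDZ: children C:{G}, DZ:{C,G} ∩→ {G}; cost 0
[col 6] EX: children E:{G}, X:{T} ∪→ {G,T}; cost 1
[col 6] CDEXZ: children CDZ:{G}, EX:{G,T} ∩→ {G}; cost 0
[col 6] MN: children M:{T}, N:{T} ∩→ {T}; cost 0
[col 6] CDEMNXZ: children CDEXZ:{G}, MN:{T} ∪→ {G,T}; cost 1
[col 7] DZ: children D:{T}, Z:{T} ∩→ {T}; cost 0
[col 7] CDZ: children C:{T}, DZ:{T} ∩→ {T}; cost 0
[col 7] EX: children E:{C}, X:{T} ∪→ {C,T}; cost 1
[col 7] CDEXZ: children CDZ:{T}, EX:{C,T} ∩→ {T}; cost 0
[col 7] MN: children M:{T}, N:{T} ∩→ {T}; cost 0
[col 7] CDEMNXZ: children CDEXZ:{T}, MN:{T} ∩→ {T}; cost 0
per-site changes: [4, 3, 4, 4, 3, 4, 3, 1]; total = 26

A,C,T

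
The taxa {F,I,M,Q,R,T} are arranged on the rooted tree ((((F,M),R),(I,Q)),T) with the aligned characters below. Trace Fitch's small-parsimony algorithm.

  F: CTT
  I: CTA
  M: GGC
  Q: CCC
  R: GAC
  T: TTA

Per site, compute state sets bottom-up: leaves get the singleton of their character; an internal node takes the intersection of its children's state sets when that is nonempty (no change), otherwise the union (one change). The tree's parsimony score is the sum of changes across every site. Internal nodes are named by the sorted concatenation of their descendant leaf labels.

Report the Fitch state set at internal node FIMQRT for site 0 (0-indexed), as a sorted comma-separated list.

FM@0: {C} ∪ {G} = {C,G} (union, +1)
FMR@0: {C,G} ∩ {G} = {G} (intersection, +0)
IQ@0: {C} ∩ {C} = {C} (intersection, +0)
FIMQR@0: {G} ∪ {C} = {C,G} (union, +1)
FIMQRT@0: {C,G} ∪ {T} = {C,G,T} (union, +1)
FM@1: {T} ∪ {G} = {G,T} (union, +1)
FMR@1: {G,T} ∪ {A} = {A,G,T} (union, +1)
IQ@1: {T} ∪ {C} = {C,T} (union, +1)
FIMQR@1: {A,G,T} ∩ {C,T} = {T} (intersection, +0)
FIMQRT@1: {T} ∩ {T} = {T} (intersection, +0)
FM@2: {T} ∪ {C} = {C,T} (union, +1)
FMR@2: {C,T} ∩ {C} = {C} (intersection, +0)
IQ@2: {A} ∪ {C} = {A,C} (union, +1)
FIMQR@2: {C} ∩ {A,C} = {C} (intersection, +0)
FIMQRT@2: {C} ∪ {A} = {A,C} (union, +1)
per-site changes: [3, 3, 3]; total = 9

C,G,T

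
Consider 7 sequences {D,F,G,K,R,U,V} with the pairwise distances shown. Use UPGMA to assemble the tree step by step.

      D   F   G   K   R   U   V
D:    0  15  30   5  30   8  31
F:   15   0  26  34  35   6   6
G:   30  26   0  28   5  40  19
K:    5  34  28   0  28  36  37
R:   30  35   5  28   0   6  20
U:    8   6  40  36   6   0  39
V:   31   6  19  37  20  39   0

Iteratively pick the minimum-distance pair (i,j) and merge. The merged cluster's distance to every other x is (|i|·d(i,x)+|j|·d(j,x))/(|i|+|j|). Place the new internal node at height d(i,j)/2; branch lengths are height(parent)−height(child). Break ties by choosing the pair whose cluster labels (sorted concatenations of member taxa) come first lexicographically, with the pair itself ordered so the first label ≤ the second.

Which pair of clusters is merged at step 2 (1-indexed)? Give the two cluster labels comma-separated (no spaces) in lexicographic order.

step 1: merge (D,K) at d=5; branch lengths D→5/2, K→5/2; new cluster DK
  updated: d(DK,F)=49/2, d(DK,G)=29, d(DK,R)=29, d(DK,U)=22, d(DK,V)=34
step 2: merge (G,R) at d=5; branch lengths G→5/2, R→5/2; new cluster GR
  updated: d(DK,GR)=29, d(F,GR)=61/2, d(GR,U)=23, d(GR,V)=39/2
step 3: merge (F,U) at d=6; branch lengths F→3, U→3; new cluster FU
  updated: d(DK,FU)=93/4, d(FU,GR)=107/4, d(FU,V)=45/2
step 4: merge (GR,V) at d=39/2; branch lengths GR→29/4, V→39/4; new cluster GRV
  updated: d(DK,GRV)=92/3, d(FU,GRV)=76/3
step 5: merge (DK,FU) at d=93/4; branch lengths DK→73/8, FU→69/8; new cluster DFKU
  updated: d(DFKU,GRV)=28
step 6: merge (DFKU,GRV) at d=28; branch lengths DFKU→19/8, GRV→17/4; new cluster DFGKRUV
final tree: (((D:5/2,K:5/2):73/8,(F:3,U:3):69/8):19/8,((G:5/2,R:5/2):29/4,V:39/4):17/4)
total length: 459/8

G,R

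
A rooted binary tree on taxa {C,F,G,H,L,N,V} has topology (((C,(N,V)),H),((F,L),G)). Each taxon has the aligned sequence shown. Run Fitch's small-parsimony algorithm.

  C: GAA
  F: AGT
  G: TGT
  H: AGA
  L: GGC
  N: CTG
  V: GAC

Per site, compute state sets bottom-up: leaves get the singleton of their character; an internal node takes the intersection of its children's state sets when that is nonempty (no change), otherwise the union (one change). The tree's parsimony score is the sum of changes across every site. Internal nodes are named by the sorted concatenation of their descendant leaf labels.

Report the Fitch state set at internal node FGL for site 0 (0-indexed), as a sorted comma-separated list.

A,G,T

NV@0: {C} ∪ {G} = {C,G} (union, +1)
CNV@0: {G} ∩ {C,G} = {G} (intersection, +0)
CHNV@0: {G} ∪ {A} = {A,G} (union, +1)
FL@0: {A} ∪ {G} = {A,G} (union, +1)
FGL@0: {A,G} ∪ {T} = {A,G,T} (union, +1)
CFGHLNV@0: {A,G} ∩ {A,G,T} = {A,G} (intersection, +0)
NV@1: {T} ∪ {A} = {A,T} (union, +1)
CNV@1: {A} ∩ {A,T} = {A} (intersection, +0)
CHNV@1: {A} ∪ {G} = {A,G} (union, +1)
FL@1: {G} ∩ {G} = {G} (intersection, +0)
FGL@1: {G} ∩ {G} = {G} (intersection, +0)
CFGHLNV@1: {A,G} ∩ {G} = {G} (intersection, +0)
NV@2: {G} ∪ {C} = {C,G} (union, +1)
CNV@2: {A} ∪ {C,G} = {A,C,G} (union, +1)
CHNV@2: {A,C,G} ∩ {A} = {A} (intersection, +0)
FL@2: {T} ∪ {C} = {C,T} (union, +1)
FGL@2: {C,T} ∩ {T} = {T} (intersection, +0)
CFGHLNV@2: {A} ∪ {T} = {A,T} (union, +1)
per-site changes: [4, 2, 4]; total = 10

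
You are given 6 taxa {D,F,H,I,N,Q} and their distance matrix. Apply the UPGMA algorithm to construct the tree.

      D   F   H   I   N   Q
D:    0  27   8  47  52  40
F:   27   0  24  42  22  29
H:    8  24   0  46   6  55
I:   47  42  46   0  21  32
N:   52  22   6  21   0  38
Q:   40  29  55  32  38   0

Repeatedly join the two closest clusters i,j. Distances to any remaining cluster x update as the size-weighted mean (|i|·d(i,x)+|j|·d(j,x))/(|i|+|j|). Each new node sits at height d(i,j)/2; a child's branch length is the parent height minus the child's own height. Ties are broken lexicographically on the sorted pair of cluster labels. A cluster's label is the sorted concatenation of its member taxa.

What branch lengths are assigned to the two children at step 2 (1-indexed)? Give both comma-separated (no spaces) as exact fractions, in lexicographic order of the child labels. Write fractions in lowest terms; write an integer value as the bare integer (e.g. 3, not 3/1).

23/2,17/2

iteration 1: select H,N (d=6); attach at lengths (3, 3); label the merged cluster HN
  updated: d(D,HN)=30, d(F,HN)=23, d(HN,I)=67/2, d(HN,Q)=93/2
iteration 2: select F,HN (d=23); attach at lengths (23/2, 17/2); label the merged cluster FHN
  updated: d(D,FHN)=29, d(FHN,I)=109/3, d(FHN,Q)=122/3
iteration 3: select D,FHN (d=29); attach at lengths (29/2, 3); label the merged cluster DFHN
  updated: d(DFHN,I)=39, d(DFHN,Q)=81/2
iteration 4: select I,Q (d=32); attach at lengths (16, 16); label the merged cluster IQ
  updated: d(DFHN,IQ)=159/4
iteration 5: select DFHN,IQ (d=159/4); attach at lengths (43/8, 31/8); label the merged cluster DFHINQ
final tree: ((D:29/2,(F:23/2,(H:3,N:3):17/2):3):43/8,(I:16,Q:16):31/8)
total length: 339/4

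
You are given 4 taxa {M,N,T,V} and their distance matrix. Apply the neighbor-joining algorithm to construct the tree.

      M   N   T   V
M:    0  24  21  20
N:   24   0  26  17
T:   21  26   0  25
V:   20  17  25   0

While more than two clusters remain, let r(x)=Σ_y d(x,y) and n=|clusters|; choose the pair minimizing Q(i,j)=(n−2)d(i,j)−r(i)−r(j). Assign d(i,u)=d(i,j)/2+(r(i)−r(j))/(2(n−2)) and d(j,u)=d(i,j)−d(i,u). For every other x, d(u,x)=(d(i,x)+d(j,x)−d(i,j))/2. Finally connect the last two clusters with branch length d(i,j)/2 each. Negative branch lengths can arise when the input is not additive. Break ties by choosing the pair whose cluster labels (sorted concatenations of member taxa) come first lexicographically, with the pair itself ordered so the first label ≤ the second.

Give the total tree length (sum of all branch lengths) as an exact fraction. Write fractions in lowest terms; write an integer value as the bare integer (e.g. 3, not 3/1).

171/4

iteration 1: select M,T (d=21, Q=-95); attach at lengths (35/4, 49/4); label the merged cluster MT
  updated: d(MT,N)=29/2, d(MT,V)=12
iteration 2: select MT,N (d=29/2, Q=-87/2); attach at lengths (19/4, 39/4); label the merged cluster MNT
  updated: d(MNT,V)=29/4
iteration 3: select MNT,V (d=29/4); attach at lengths (29/8, 29/8); label the merged cluster MNTV
final tree: (((M:35/4,T:49/4):19/4,N:39/4):29/8,V:29/8)
total length: 171/4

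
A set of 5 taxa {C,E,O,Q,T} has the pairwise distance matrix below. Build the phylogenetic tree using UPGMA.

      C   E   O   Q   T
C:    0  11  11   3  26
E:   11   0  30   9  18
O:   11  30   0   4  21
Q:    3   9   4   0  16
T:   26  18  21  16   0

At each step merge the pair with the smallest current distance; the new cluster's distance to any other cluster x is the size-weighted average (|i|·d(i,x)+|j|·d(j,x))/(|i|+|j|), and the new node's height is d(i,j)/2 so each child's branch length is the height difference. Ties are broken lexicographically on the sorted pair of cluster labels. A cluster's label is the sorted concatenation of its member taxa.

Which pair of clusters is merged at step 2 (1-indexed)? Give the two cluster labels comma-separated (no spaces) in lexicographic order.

iteration 1: select C,Q (d=3); attach at lengths (3/2, 3/2); label the merged cluster CQ
  updated: d(CQ,E)=10, d(CQ,O)=15/2, d(CQ,T)=21
iteration 2: select CQ,O (d=15/2); attach at lengths (9/4, 15/4); label the merged cluster COQ
  updated: d(COQ,E)=50/3, d(COQ,T)=21
iteration 3: select COQ,E (d=50/3); attach at lengths (55/12, 25/3); label the merged cluster CEOQ
  updated: d(CEOQ,T)=81/4
iteration 4: select CEOQ,T (d=81/4); attach at lengths (43/24, 81/8); label the merged cluster CEOQT
final tree: ((((C:3/2,Q:3/2):9/4,O:15/4):55/12,E:25/3):43/24,T:81/8)
total length: 203/6

CQ,O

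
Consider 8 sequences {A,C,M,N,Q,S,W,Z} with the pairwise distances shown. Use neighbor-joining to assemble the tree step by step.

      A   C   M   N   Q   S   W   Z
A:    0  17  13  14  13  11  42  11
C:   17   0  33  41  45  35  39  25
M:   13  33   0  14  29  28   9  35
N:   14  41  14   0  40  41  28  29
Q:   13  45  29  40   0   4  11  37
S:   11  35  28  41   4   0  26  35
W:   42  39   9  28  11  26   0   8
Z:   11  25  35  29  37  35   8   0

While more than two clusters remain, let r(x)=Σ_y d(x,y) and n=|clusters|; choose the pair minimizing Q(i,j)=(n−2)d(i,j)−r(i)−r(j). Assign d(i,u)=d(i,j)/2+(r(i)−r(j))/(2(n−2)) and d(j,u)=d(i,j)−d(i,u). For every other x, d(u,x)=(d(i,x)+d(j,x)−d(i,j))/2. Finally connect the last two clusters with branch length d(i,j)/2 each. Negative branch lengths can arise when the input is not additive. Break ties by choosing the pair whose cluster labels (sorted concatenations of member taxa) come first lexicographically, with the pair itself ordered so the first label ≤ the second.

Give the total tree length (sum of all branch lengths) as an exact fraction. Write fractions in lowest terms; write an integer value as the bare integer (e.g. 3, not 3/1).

1. join Q+S (d=4, Q=-335) ⇒ QS; edges |Q|=23/12, |S|=25/12
  updated: d(A,QS)=10, d(C,QS)=38, d(M,QS)=53/2, d(N,QS)=77/2, d(QS,W)=33/2, d(QS,Z)=34
2. join W+Z (d=8, Q=-489/2) ⇒ WZ; edges |W|=81/20, |Z|=79/20
  updated: d(A,WZ)=45/2, d(C,WZ)=28, d(M,WZ)=18, d(N,WZ)=49/2, d(QS,WZ)=85/4
3. join M+N (d=14, Q=-361/2) ⇒ MN; edges |M|=57/16, |N|=167/16
  updated: d(A,MN)=13/2, d(C,MN)=30, d(MN,QS)=51/2, d(MN,WZ)=57/4
4. join A+QS (d=10, Q=-483/4) ⇒ AQS; edges |A|=-35/24, |QS|=275/24
  updated: d(AQS,C)=45/2, d(AQS,MN)=11, d(AQS,WZ)=135/8
5. join AQS+C (d=45/2, Q=-687/8) ⇒ ACQS; edges |AQS|=119/32, |C|=601/32
  updated: d(ACQS,MN)=37/4, d(ACQS,WZ)=179/16
6. join ACQS+MN (d=37/4, Q=-555/16) ⇒ ACMNQS; edges |ACQS|=99/32, |MN|=197/32
  updated: d(ACMNQS,WZ)=259/32
7. join ACMNQS+WZ (d=259/32) ⇒ ACMNQSWZ; edges |ACMNQS|=259/64, |WZ|=259/64
final tree: ((((A:-35/24,(Q:23/12,S:25/12):275/24):119/32,C:601/32):99/32,(M:57/16,N:167/16):197/32):259/64,(W:81/20,Z:79/20):259/64)
total length: 2427/32

2427/32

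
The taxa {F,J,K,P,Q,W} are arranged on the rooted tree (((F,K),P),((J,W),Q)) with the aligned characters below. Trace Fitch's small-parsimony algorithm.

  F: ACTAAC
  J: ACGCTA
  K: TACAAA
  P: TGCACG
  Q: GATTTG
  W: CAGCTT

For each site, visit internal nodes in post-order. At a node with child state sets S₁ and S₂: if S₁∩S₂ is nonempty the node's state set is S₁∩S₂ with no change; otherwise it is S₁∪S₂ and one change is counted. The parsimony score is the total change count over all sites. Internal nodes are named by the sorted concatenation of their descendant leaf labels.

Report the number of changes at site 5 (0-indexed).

FK@0: {A} ∪ {T} = {A,T} (union, +1)
FKP@0: {A,T} ∩ {T} = {T} (intersection, +0)
JW@0: {A} ∪ {C} = {A,C} (union, +1)
JQW@0: {A,C} ∪ {G} = {A,C,G} (union, +1)
FJKPQW@0: {T} ∪ {A,C,G} = {A,C,G,T} (union, +1)
FK@1: {C} ∪ {A} = {A,C} (union, +1)
FKP@1: {A,C} ∪ {G} = {A,C,G} (union, +1)
JW@1: {C} ∪ {A} = {A,C} (union, +1)
JQW@1: {A,C} ∩ {A} = {A} (intersection, +0)
FJKPQW@1: {A,C,G} ∩ {A} = {A} (intersection, +0)
FK@2: {T} ∪ {C} = {C,T} (union, +1)
FKP@2: {C,T} ∩ {C} = {C} (intersection, +0)
JW@2: {G} ∩ {G} = {G} (intersection, +0)
JQW@2: {G} ∪ {T} = {G,T} (union, +1)
FJKPQW@2: {C} ∪ {G,T} = {C,G,T} (union, +1)
FK@3: {A} ∩ {A} = {A} (intersection, +0)
FKP@3: {A} ∩ {A} = {A} (intersection, +0)
JW@3: {C} ∩ {C} = {C} (intersection, +0)
JQW@3: {C} ∪ {T} = {C,T} (union, +1)
FJKPQW@3: {A} ∪ {C,T} = {A,C,T} (union, +1)
FK@4: {A} ∩ {A} = {A} (intersection, +0)
FKP@4: {A} ∪ {C} = {A,C} (union, +1)
JW@4: {T} ∩ {T} = {T} (intersection, +0)
JQW@4: {T} ∩ {T} = {T} (intersection, +0)
FJKPQW@4: {A,C} ∪ {T} = {A,C,T} (union, +1)
FK@5: {C} ∪ {A} = {A,C} (union, +1)
FKP@5: {A,C} ∪ {G} = {A,C,G} (union, +1)
JW@5: {A} ∪ {T} = {A,T} (union, +1)
JQW@5: {A,T} ∪ {G} = {A,G,T} (union, +1)
FJKPQW@5: {A,C,G} ∩ {A,G,T} = {A,G} (intersection, +0)
per-site changes: [4, 3, 3, 2, 2, 4]; total = 18

4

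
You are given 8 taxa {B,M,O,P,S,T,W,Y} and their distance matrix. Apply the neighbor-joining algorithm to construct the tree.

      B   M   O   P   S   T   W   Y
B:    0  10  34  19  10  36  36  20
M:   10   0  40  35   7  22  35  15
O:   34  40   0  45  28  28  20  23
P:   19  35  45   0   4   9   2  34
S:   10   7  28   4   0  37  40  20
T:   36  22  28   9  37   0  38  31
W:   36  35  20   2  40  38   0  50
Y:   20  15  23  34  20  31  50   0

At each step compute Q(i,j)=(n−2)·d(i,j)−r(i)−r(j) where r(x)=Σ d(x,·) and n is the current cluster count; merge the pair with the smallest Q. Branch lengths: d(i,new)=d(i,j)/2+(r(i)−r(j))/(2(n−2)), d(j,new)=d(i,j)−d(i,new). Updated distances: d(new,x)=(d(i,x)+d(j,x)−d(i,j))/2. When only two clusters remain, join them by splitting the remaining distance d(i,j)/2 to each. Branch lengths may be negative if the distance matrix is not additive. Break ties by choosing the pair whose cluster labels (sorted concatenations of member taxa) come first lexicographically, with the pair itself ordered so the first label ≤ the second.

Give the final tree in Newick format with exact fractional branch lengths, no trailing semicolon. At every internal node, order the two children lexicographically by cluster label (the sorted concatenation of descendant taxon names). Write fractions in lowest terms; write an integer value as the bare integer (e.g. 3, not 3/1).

1. join P+W (d=2, Q=-357) ⇒ PW; edges |P|=-61/12, |W|=85/12
  updated: d(B,PW)=53/2, d(M,PW)=34, d(O,PW)=63/2, d(PW,S)=21, d(PW,T)=45/2, d(PW,Y)=41
2. join PW+T (d=45/2, Q=-481/2) ⇒ PTW; edges |PW|=45/4, |T|=45/4
  updated: d(B,PTW)=20, d(M,PTW)=67/4, d(O,PTW)=37/2, d(PTW,S)=71/4, d(PTW,Y)=99/4
3. join O+PTW (d=37/2, Q=-669/4) ⇒ OPTW; edges |O|=479/32, |PTW|=113/32
  updated: d(B,OPTW)=71/4, d(M,OPTW)=153/8, d(OPTW,S)=109/8, d(OPTW,Y)=117/8
4. join OPTW+Y (d=117/8, Q=-727/8) ⇒ OPTWY; edges |OPTW|=105/16, |Y|=129/16
  updated: d(B,OPTWY)=185/16, d(M,OPTWY)=39/4, d(OPTWY,S)=19/2
5. join B+OPTWY (d=185/16, Q=-157/4) ⇒ BOPTWY; edges |B|=191/32, |OPTWY|=179/32
  updated: d(BOPTWY,M)=131/32, d(BOPTWY,S)=127/32
6. join BOPTWY+M (d=131/32, Q=-241/16) ⇒ BMOPTWY; edges |BOPTWY|=17/32, |M|=57/16
  updated: d(BMOPTWY,S)=55/16
7. join BMOPTWY+S (d=55/16) ⇒ BMOPSTWY; edges |BMOPTWY|=55/32, |S|=55/32
final tree: (((B:191/32,((O:479/32,((P:-61/12,W:85/12):45/4,T:45/4):113/32):105/16,Y:129/16):179/32):17/32,M:57/16):55/32,S:55/32)
total length: 2455/32

(((B:191/32,((O:479/32,((P:-61/12,W:85/12):45/4,T:45/4):113/32):105/16,Y:129/16):179/32):17/32,M:57/16):55/32,S:55/32)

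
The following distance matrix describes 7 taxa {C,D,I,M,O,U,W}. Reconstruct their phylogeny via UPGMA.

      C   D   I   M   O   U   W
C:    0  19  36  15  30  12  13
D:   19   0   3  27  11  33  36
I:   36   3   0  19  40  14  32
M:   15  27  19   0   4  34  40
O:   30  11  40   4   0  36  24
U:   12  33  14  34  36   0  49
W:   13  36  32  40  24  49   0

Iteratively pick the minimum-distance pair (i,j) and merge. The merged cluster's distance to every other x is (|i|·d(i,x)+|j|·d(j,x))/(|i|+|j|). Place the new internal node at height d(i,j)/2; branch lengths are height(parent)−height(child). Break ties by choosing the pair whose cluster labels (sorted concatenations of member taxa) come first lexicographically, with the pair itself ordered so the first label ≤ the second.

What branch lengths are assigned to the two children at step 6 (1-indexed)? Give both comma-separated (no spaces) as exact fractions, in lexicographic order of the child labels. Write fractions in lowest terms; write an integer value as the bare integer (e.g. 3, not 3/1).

iteration 1: select D,I (d=3); attach at lengths (3/2, 3/2); label the merged cluster DI
  updated: d(C,DI)=55/2, d(DI,M)=23, d(DI,O)=51/2, d(DI,U)=47/2, d(DI,W)=34
iteration 2: select M,O (d=4); attach at lengths (2, 2); label the merged cluster MO
  updated: d(C,MO)=45/2, d(DI,MO)=97/4, d(MO,U)=35, d(MO,W)=32
iteration 3: select C,U (d=12); attach at lengths (6, 6); label the merged cluster CU
  updated: d(CU,DI)=51/2, d(CU,MO)=115/4, d(CU,W)=31
iteration 4: select DI,MO (d=97/4); attach at lengths (85/8, 81/8); label the merged cluster DIMO
  updated: d(CU,DIMO)=217/8, d(DIMO,W)=33
iteration 5: select CU,DIMO (d=217/8); attach at lengths (121/16, 23/16); label the merged cluster CDIMOU
  updated: d(CDIMOU,W)=97/3
iteration 6: select CDIMOU,W (d=97/3); attach at lengths (125/48, 97/6); label the merged cluster CDIMOUW
final tree: (((C:6,U:6):121/16,((D:3/2,I:3/2):85/8,(M:2,O:2):81/8):23/16):125/48,W:97/6)
total length: 3241/48

125/48,97/6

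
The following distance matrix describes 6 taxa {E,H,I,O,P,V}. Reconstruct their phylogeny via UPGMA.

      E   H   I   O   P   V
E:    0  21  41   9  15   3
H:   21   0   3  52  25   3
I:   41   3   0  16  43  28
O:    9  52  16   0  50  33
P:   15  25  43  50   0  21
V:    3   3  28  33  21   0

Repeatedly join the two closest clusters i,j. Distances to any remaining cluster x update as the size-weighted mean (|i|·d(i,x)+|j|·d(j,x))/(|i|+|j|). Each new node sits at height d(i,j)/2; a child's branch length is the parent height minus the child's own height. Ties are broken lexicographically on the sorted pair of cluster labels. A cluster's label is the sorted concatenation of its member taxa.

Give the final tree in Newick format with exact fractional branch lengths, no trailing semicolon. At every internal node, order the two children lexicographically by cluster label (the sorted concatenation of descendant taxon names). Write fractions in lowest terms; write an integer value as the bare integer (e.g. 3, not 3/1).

1. join E+V (d=3) ⇒ EV; edges |E|=3/2, |V|=3/2
  updated: d(EV,H)=12, d(EV,I)=69/2, d(EV,O)=21, d(EV,P)=18
2. join H+I (d=3) ⇒ HI; edges |H|=3/2, |I|=3/2
  updated: d(EV,HI)=93/4, d(HI,O)=34, d(HI,P)=34
3. join EV+P (d=18) ⇒ EPV; edges |EV|=15/2, |P|=9
  updated: d(EPV,HI)=161/6, d(EPV,O)=92/3
4. join EPV+HI (d=161/6) ⇒ EHIPV; edges |EPV|=53/12, |HI|=143/12
  updated: d(EHIPV,O)=32
5. join EHIPV+O (d=32) ⇒ EHIOPV; edges |EHIPV|=31/12, |O|=16
final tree: ((((E:3/2,V:3/2):15/2,P:9):53/12,(H:3/2,I:3/2):143/12):31/12,O:16)
total length: 689/12

((((E:3/2,V:3/2):15/2,P:9):53/12,(H:3/2,I:3/2):143/12):31/12,O:16)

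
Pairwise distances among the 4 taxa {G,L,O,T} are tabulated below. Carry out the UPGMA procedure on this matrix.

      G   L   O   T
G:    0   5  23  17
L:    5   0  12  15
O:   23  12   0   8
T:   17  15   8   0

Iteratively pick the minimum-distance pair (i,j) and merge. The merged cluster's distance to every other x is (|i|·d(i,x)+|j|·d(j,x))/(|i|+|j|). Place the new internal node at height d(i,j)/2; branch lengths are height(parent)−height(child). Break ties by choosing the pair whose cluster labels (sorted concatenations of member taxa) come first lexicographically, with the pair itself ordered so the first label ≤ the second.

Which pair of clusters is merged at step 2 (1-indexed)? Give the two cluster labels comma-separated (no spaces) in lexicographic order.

1. join G+L (d=5) ⇒ GL; edges |G|=5/2, |L|=5/2
  updated: d(GL,O)=35/2, d(GL,T)=16
2. join O+T (d=8) ⇒ OT; edges |O|=4, |T|=4
  updated: d(GL,OT)=67/4
3. join GL+OT (d=67/4) ⇒ GLOT; edges |GL|=47/8, |OT|=35/8
final tree: ((G:5/2,L:5/2):47/8,(O:4,T:4):35/8)
total length: 93/4

O,T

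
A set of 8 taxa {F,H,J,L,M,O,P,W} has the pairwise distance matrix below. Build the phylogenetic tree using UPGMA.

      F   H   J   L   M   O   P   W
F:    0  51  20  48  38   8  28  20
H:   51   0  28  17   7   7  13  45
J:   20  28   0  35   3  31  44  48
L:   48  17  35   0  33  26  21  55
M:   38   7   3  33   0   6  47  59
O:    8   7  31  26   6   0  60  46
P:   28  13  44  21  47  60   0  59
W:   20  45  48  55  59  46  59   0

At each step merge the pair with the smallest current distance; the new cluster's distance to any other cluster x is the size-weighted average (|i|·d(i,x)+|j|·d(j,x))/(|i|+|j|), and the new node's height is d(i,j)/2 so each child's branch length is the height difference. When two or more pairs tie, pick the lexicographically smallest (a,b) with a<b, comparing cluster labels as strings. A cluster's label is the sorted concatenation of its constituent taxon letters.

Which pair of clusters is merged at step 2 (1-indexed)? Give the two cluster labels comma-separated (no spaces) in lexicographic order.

H,O

step 1: merge (J,M) at d=3; branch lengths J→3/2, M→3/2; new cluster JM
  updated: d(F,JM)=29, d(H,JM)=35/2, d(JM,L)=34, d(JM,O)=37/2, d(JM,P)=91/2, d(JM,W)=107/2
step 2: merge (H,O) at d=7; branch lengths H→7/2, O→7/2; new cluster HO
  updated: d(F,HO)=59/2, d(HO,JM)=18, d(HO,L)=43/2, d(HO,P)=73/2, d(HO,W)=91/2
step 3: merge (HO,JM) at d=18; branch lengths HO→11/2, JM→15/2; new cluster HJMO
  updated: d(F,HJMO)=117/4, d(HJMO,L)=111/4, d(HJMO,P)=41, d(HJMO,W)=99/2
step 4: merge (F,W) at d=20; branch lengths F→10, W→10; new cluster FW
  updated: d(FW,HJMO)=315/8, d(FW,L)=103/2, d(FW,P)=87/2
step 5: merge (L,P) at d=21; branch lengths L→21/2, P→21/2; new cluster LP
  updated: d(FW,LP)=95/2, d(HJMO,LP)=275/8
step 6: merge (HJMO,LP) at d=275/8; branch lengths HJMO→131/16, LP→107/16; new cluster HJLMOP
  updated: d(FW,HJLMOP)=505/12
step 7: merge (FW,HJLMOP) at d=505/12; branch lengths FW→265/24, HJLMOP→185/48; new cluster FHJLMOPW
final tree: ((F:10,W:10):265/24,(((H:7/2,O:7/2):11/2,(J:3/2,M:3/2):15/2):131/16,(L:21/2,P:21/2):107/16):185/48)
total length: 4501/48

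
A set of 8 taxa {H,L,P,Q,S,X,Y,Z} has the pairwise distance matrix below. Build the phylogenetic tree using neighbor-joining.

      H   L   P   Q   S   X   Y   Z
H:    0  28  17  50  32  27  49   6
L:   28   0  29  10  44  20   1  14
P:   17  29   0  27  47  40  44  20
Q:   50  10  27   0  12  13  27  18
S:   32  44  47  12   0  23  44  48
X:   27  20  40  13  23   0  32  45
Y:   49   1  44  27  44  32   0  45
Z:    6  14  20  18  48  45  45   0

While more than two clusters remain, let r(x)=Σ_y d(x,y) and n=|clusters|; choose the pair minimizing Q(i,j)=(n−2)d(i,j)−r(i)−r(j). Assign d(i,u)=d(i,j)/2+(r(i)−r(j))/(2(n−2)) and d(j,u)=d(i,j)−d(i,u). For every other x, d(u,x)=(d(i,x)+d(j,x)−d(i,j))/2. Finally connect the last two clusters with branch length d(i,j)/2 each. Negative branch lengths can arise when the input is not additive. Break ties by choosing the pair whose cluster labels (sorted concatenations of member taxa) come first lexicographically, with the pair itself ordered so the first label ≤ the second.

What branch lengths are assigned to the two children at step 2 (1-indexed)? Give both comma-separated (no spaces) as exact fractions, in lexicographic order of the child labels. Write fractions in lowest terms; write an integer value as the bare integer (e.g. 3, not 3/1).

1. join L+Y (d=1, Q=-382) ⇒ LY; edges |L|=-15/2, |Y|=17/2
  updated: d(H,LY)=38, d(LY,P)=36, d(LY,Q)=18, d(LY,S)=87/2, d(LY,X)=51/2, d(LY,Z)=29
2. join H+Z (d=6, Q=-306) ⇒ HZ; edges |H|=17/5, |Z|=13/5
  updated: d(HZ,LY)=61/2, d(HZ,P)=31/2, d(HZ,Q)=31, d(HZ,S)=37, d(HZ,X)=33
3. join HZ+P (d=31/2, Q=-501/2) ⇒ HPZ; edges |HZ|=87/16, |P|=161/16
  updated: d(HPZ,LY)=51/2, d(HPZ,Q)=85/4, d(HPZ,S)=137/4, d(HPZ,X)=115/4
4. join HPZ+LY (d=51/2, Q=-583/4) ⇒ HLPYZ; edges |HPZ|=295/24, |LY|=317/24
  updated: d(HLPYZ,Q)=55/8, d(HLPYZ,S)=209/8, d(HLPYZ,X)=115/8
5. join HLPYZ+X (d=115/8, Q=-69) ⇒ HLPXYZ; edges |HLPYZ|=103/16, |X|=127/16
  updated: d(HLPXYZ,Q)=11/4, d(HLPXYZ,S)=139/8
6. join HLPXYZ+Q (d=11/4, Q=-257/8) ⇒ HLPQXYZ; edges |HLPXYZ|=65/16, |Q|=-21/16
  updated: d(HLPQXYZ,S)=213/16
7. join HLPQXYZ+S (d=213/16) ⇒ HLPQSXYZ; edges |HLPQXYZ|=213/32, |S|=213/32
final tree: ((((((H:17/5,Z:13/5):87/16,P:161/16):295/24,(L:-15/2,Y:17/2):317/24):103/16,X:127/16):65/16,Q:-21/16):213/32,S:213/32)
total length: 1255/16

17/5,13/5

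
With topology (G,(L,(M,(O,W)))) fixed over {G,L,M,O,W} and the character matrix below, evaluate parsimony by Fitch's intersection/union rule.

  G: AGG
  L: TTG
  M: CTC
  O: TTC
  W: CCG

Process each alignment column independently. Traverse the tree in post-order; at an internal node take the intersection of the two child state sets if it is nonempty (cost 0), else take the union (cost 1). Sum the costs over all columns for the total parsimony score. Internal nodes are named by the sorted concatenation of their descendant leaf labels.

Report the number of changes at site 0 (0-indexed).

3

OW@0: {T} ∪ {C} = {C,T} (union, +1)
MOW@0: {C} ∩ {C,T} = {C} (intersection, +0)
LMOW@0: {T} ∪ {C} = {C,T} (union, +1)
GLMOW@0: {A} ∪ {C,T} = {A,C,T} (union, +1)
OW@1: {T} ∪ {C} = {C,T} (union, +1)
MOW@1: {T} ∩ {C,T} = {T} (intersection, +0)
LMOW@1: {T} ∩ {T} = {T} (intersection, +0)
GLMOW@1: {G} ∪ {T} = {G,T} (union, +1)
OW@2: {C} ∪ {G} = {C,G} (union, +1)
MOW@2: {C} ∩ {C,G} = {C} (intersection, +0)
LMOW@2: {G} ∪ {C} = {C,G} (union, +1)
GLMOW@2: {G} ∩ {C,G} = {G} (intersection, +0)
per-site changes: [3, 2, 2]; total = 7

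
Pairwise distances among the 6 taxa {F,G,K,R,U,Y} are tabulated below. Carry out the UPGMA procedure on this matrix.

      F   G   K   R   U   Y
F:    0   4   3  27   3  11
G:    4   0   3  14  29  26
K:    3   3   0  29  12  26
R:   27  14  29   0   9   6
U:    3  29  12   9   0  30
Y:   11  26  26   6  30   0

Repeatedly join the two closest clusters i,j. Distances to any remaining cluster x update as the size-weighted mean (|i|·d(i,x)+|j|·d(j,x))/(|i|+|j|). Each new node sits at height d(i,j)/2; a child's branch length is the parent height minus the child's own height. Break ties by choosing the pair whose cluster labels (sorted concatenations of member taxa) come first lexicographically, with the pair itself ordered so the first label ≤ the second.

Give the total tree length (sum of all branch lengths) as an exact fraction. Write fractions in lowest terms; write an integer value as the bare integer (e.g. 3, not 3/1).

step 1: merge (F,K) at d=3; branch lengths F→3/2, K→3/2; new cluster FK
  updated: d(FK,G)=7/2, d(FK,R)=28, d(FK,U)=15/2, d(FK,Y)=37/2
step 2: merge (FK,G) at d=7/2; branch lengths FK→1/4, G→7/4; new cluster FGK
  updated: d(FGK,R)=70/3, d(FGK,U)=44/3, d(FGK,Y)=21
step 3: merge (R,Y) at d=6; branch lengths R→3, Y→3; new cluster RY
  updated: d(FGK,RY)=133/6, d(RY,U)=39/2
step 4: merge (FGK,U) at d=44/3; branch lengths FGK→67/12, U→22/3; new cluster FGKU
  updated: d(FGKU,RY)=43/2
step 5: merge (FGKU,RY) at d=43/2; branch lengths FGKU→41/12, RY→31/4; new cluster FGKRUY
final tree: ((((F:3/2,K:3/2):1/4,G:7/4):67/12,U:22/3):41/12,(R:3,Y:3):31/4)
total length: 421/12

421/12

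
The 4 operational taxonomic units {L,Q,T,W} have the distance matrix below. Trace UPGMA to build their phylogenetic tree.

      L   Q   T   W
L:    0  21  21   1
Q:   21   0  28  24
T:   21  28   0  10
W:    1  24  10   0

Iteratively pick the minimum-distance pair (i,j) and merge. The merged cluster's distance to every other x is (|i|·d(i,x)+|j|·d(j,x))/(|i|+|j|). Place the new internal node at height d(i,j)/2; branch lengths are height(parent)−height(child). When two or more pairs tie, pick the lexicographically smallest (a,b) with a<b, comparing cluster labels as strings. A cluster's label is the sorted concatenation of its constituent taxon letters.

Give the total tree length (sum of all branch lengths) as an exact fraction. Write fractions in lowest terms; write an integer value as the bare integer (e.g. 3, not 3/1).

1. join L+W (d=1) ⇒ LW; edges |L|=1/2, |W|=1/2
  updated: d(LW,Q)=45/2, d(LW,T)=31/2
2. join LW+T (d=31/2) ⇒ LTW; edges |LW|=29/4, |T|=31/4
  updated: d(LTW,Q)=73/3
3. join LTW+Q (d=73/3) ⇒ LQTW; edges |LTW|=53/12, |Q|=73/6
final tree: (((L:1/2,W:1/2):29/4,T:31/4):53/12,Q:73/6)
total length: 391/12

391/12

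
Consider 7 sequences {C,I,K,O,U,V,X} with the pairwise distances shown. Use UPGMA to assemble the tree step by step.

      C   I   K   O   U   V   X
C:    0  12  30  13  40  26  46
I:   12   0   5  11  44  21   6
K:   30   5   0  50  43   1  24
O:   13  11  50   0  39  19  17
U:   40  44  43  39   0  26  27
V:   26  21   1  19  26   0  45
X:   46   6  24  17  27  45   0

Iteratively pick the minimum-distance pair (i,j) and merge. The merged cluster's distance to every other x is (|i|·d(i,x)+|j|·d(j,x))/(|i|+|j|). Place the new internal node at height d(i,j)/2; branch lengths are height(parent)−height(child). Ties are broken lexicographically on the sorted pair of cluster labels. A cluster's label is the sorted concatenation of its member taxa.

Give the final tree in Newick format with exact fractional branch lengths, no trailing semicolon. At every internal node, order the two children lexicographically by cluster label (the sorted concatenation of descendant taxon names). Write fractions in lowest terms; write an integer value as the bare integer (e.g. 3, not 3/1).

1. join K+V (d=1) ⇒ KV; edges |K|=1/2, |V|=1/2
  updated: d(C,KV)=28, d(I,KV)=13, d(KV,O)=69/2, d(KV,U)=69/2, d(KV,X)=69/2
2. join I+X (d=6) ⇒ IX; edges |I|=3, |X|=3
  updated: d(C,IX)=29, d(IX,KV)=95/4, d(IX,O)=14, d(IX,U)=71/2
3. join C+O (d=13) ⇒ CO; edges |C|=13/2, |O|=13/2
  updated: d(CO,IX)=43/2, d(CO,KV)=125/4, d(CO,U)=79/2
4. join CO+IX (d=43/2) ⇒ CIOX; edges |CO|=17/4, |IX|=31/4
  updated: d(CIOX,KV)=55/2, d(CIOX,U)=75/2
5. join CIOX+KV (d=55/2) ⇒ CIKOVX; edges |CIOX|=3, |KV|=53/4
  updated: d(CIKOVX,U)=73/2
6. join CIKOVX+U (d=73/2) ⇒ CIKOUVX; edges |CIKOVX|=9/2, |U|=73/4
final tree: ((((C:13/2,O:13/2):17/4,(I:3,X:3):31/4):3,(K:1/2,V:1/2):53/4):9/2,U:73/4)
total length: 71

((((C:13/2,O:13/2):17/4,(I:3,X:3):31/4):3,(K:1/2,V:1/2):53/4):9/2,U:73/4)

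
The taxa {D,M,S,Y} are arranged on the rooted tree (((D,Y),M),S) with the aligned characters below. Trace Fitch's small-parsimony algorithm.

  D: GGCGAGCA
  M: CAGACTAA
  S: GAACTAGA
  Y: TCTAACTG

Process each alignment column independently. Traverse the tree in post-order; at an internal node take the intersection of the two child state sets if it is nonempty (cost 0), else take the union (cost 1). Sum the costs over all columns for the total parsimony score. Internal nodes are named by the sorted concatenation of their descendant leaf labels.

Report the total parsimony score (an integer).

18

DY@0: {G} ∪ {T} = {G,T} (union, +1)
DMY@0: {G,T} ∪ {C} = {C,G,T} (union, +1)
DMSY@0: {C,G,T} ∩ {G} = {G} (intersection, +0)
DY@1: {G} ∪ {C} = {C,G} (union, +1)
DMY@1: {C,G} ∪ {A} = {A,C,G} (union, +1)
DMSY@1: {A,C,G} ∩ {A} = {A} (intersection, +0)
DY@2: {C} ∪ {T} = {C,T} (union, +1)
DMY@2: {C,T} ∪ {G} = {C,G,T} (union, +1)
DMSY@2: {C,G,T} ∪ {A} = {A,C,G,T} (union, +1)
DY@3: {G} ∪ {A} = {A,G} (union, +1)
DMY@3: {A,G} ∩ {A} = {A} (intersection, +0)
DMSY@3: {A} ∪ {C} = {A,C} (union, +1)
DY@4: {A} ∩ {A} = {A} (intersection, +0)
DMY@4: {A} ∪ {C} = {A,C} (union, +1)
DMSY@4: {A,C} ∪ {T} = {A,C,T} (union, +1)
DY@5: {G} ∪ {C} = {C,G} (union, +1)
DMY@5: {C,G} ∪ {T} = {C,G,T} (union, +1)
DMSY@5: {C,G,T} ∪ {A} = {A,C,G,T} (union, +1)
DY@6: {C} ∪ {T} = {C,T} (union, +1)
DMY@6: {C,T} ∪ {A} = {A,C,T} (union, +1)
DMSY@6: {A,C,T} ∪ {G} = {A,C,G,T} (union, +1)
DY@7: {A} ∪ {G} = {A,G} (union, +1)
DMY@7: {A,G} ∩ {A} = {A} (intersection, +0)
DMSY@7: {A} ∩ {A} = {A} (intersection, +0)
per-site changes: [2, 2, 3, 2, 2, 3, 3, 1]; total = 18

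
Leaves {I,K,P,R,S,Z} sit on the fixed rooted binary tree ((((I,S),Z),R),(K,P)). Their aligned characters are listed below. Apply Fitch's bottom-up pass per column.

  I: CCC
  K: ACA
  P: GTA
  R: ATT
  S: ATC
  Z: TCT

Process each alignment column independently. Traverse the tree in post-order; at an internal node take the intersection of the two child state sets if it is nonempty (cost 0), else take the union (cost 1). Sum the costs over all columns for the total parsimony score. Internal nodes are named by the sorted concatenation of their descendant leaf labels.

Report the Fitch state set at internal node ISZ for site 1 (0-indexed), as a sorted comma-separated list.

C

[col 0] IS: children I:{C}, S:{A} ∪→ {A,C}; cost 1
[col 0] ISZ: children IS:{A,C}, Z:{T} ∪→ {A,C,T}; cost 1
[col 0] IRSZ: children ISZ:{A,C,T}, R:{A} ∩→ {A}; cost 0
[col 0] KP: children K:{A}, P:{G} ∪→ {A,G}; cost 1
[col 0] IKPRSZ: children IRSZ:{A}, KP:{A,G} ∩→ {A}; cost 0
[col 1] IS: children I:{C}, S:{T} ∪→ {C,T}; cost 1
[col 1] ISZ: children IS:{C,T}, Z:{C} ∩→ {C}; cost 0
[col 1] IRSZ: children ISZ:{C}, R:{T} ∪→ {C,T}; cost 1
[col 1] KP: children K:{C}, P:{T} ∪→ {C,T}; cost 1
[col 1] IKPRSZ: children IRSZ:{C,T}, KP:{C,T} ∩→ {C,T}; cost 0
[col 2] IS: children I:{C}, S:{C} ∩→ {C}; cost 0
[col 2] ISZ: children IS:{C}, Z:{T} ∪→ {C,T}; cost 1
[col 2] IRSZ: children ISZ:{C,T}, R:{T} ∩→ {T}; cost 0
[col 2] KP: children K:{A}, P:{A} ∩→ {A}; cost 0
[col 2] IKPRSZ: children IRSZ:{T}, KP:{A} ∪→ {A,T}; cost 1
per-site changes: [3, 3, 2]; total = 8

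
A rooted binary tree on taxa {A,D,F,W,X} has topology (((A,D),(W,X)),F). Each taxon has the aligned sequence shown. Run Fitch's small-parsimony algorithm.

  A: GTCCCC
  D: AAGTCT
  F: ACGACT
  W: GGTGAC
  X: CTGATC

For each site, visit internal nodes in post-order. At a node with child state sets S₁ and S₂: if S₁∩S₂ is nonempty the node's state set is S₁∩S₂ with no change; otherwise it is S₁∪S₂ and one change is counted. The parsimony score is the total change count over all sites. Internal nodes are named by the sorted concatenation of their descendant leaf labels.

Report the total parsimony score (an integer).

[col 0] AD: children A:{G}, D:{A} ∪→ {A,G}; cost 1
[col 0] WX: children W:{G}, X:{C} ∪→ {C,G}; cost 1
[col 0] ADWX: children AD:{A,G}, WX:{C,G} ∩→ {G}; cost 0
[col 0] ADFWX: children ADWX:{G}, F:{A} ∪→ {A,G}; cost 1
[col 1] AD: children A:{T}, D:{A} ∪→ {A,T}; cost 1
[col 1] WX: children W:{G}, X:{T} ∪→ {G,T}; cost 1
[col 1] ADWX: children AD:{A,T}, WX:{G,T} ∩→ {T}; cost 0
[col 1] ADFWX: children ADWX:{T}, F:{C} ∪→ {C,T}; cost 1
[col 2] AD: children A:{C}, D:{G} ∪→ {C,G}; cost 1
[col 2] WX: children W:{T}, X:{G} ∪→ {G,T}; cost 1
[col 2] ADWX: children AD:{C,G}, WX:{G,T} ∩→ {G}; cost 0
[col 2] ADFWX: children ADWX:{G}, F:{G} ∩→ {G}; cost 0
[col 3] AD: children A:{C}, D:{T} ∪→ {C,T}; cost 1
[col 3] WX: children W:{G}, X:{A} ∪→ {A,G}; cost 1
[col 3] ADWX: children AD:{C,T}, WX:{A,G} ∪→ {A,C,G,T}; cost 1
[col 3] ADFWX: children ADWX:{A,C,G,T}, F:{A} ∩→ {A}; cost 0
[col 4] AD: children A:{C}, D:{C} ∩→ {C}; cost 0
[col 4] WX: children W:{A}, X:{T} ∪→ {A,T}; cost 1
[col 4] ADWX: children AD:{C}, WX:{A,T} ∪→ {A,C,T}; cost 1
[col 4] ADFWX: children ADWX:{A,C,T}, F:{C} ∩→ {C}; cost 0
[col 5] AD: children A:{C}, D:{T} ∪→ {C,T}; cost 1
[col 5] WX: children W:{C}, X:{C} ∩→ {C}; cost 0
[col 5] ADWX: children AD:{C,T}, WX:{C} ∩→ {C}; cost 0
[col 5] ADFWX: children ADWX:{C}, F:{T} ∪→ {C,T}; cost 1
per-site changes: [3, 3, 2, 3, 2, 2]; total = 15

15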